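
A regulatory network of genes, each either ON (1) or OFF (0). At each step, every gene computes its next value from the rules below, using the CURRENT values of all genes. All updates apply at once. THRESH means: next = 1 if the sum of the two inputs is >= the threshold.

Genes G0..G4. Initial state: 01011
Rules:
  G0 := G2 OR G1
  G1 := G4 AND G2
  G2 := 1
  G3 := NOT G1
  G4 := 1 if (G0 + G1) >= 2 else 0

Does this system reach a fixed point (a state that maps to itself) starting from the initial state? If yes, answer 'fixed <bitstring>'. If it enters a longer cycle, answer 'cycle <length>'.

Step 0: 01011
Step 1: G0=G2|G1=0|1=1 G1=G4&G2=1&0=0 G2=1(const) G3=NOT G1=NOT 1=0 G4=(0+1>=2)=0 -> 10100
Step 2: G0=G2|G1=1|0=1 G1=G4&G2=0&1=0 G2=1(const) G3=NOT G1=NOT 0=1 G4=(1+0>=2)=0 -> 10110
Step 3: G0=G2|G1=1|0=1 G1=G4&G2=0&1=0 G2=1(const) G3=NOT G1=NOT 0=1 G4=(1+0>=2)=0 -> 10110
Fixed point reached at step 2: 10110

Answer: fixed 10110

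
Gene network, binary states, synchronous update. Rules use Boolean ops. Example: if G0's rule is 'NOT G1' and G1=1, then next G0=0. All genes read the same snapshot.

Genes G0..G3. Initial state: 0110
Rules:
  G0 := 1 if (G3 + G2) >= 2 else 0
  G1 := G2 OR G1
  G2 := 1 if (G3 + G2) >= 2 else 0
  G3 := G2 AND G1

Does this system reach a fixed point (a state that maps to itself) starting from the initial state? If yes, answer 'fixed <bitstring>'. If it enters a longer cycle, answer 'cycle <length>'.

Answer: fixed 0100

Derivation:
Step 0: 0110
Step 1: G0=(0+1>=2)=0 G1=G2|G1=1|1=1 G2=(0+1>=2)=0 G3=G2&G1=1&1=1 -> 0101
Step 2: G0=(1+0>=2)=0 G1=G2|G1=0|1=1 G2=(1+0>=2)=0 G3=G2&G1=0&1=0 -> 0100
Step 3: G0=(0+0>=2)=0 G1=G2|G1=0|1=1 G2=(0+0>=2)=0 G3=G2&G1=0&1=0 -> 0100
Fixed point reached at step 2: 0100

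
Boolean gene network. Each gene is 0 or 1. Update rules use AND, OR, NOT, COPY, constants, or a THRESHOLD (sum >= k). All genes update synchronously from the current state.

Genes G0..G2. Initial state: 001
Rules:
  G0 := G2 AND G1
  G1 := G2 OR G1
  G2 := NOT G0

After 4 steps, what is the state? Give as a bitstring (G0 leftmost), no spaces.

Step 1: G0=G2&G1=1&0=0 G1=G2|G1=1|0=1 G2=NOT G0=NOT 0=1 -> 011
Step 2: G0=G2&G1=1&1=1 G1=G2|G1=1|1=1 G2=NOT G0=NOT 0=1 -> 111
Step 3: G0=G2&G1=1&1=1 G1=G2|G1=1|1=1 G2=NOT G0=NOT 1=0 -> 110
Step 4: G0=G2&G1=0&1=0 G1=G2|G1=0|1=1 G2=NOT G0=NOT 1=0 -> 010

010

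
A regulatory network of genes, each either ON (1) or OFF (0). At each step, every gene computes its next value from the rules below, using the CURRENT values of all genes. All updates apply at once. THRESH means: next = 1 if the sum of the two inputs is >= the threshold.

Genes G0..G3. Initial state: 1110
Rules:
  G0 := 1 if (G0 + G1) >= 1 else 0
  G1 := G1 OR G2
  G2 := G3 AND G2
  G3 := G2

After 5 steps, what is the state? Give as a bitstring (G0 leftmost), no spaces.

Step 1: G0=(1+1>=1)=1 G1=G1|G2=1|1=1 G2=G3&G2=0&1=0 G3=G2=1 -> 1101
Step 2: G0=(1+1>=1)=1 G1=G1|G2=1|0=1 G2=G3&G2=1&0=0 G3=G2=0 -> 1100
Step 3: G0=(1+1>=1)=1 G1=G1|G2=1|0=1 G2=G3&G2=0&0=0 G3=G2=0 -> 1100
Step 4: G0=(1+1>=1)=1 G1=G1|G2=1|0=1 G2=G3&G2=0&0=0 G3=G2=0 -> 1100
Step 5: G0=(1+1>=1)=1 G1=G1|G2=1|0=1 G2=G3&G2=0&0=0 G3=G2=0 -> 1100

1100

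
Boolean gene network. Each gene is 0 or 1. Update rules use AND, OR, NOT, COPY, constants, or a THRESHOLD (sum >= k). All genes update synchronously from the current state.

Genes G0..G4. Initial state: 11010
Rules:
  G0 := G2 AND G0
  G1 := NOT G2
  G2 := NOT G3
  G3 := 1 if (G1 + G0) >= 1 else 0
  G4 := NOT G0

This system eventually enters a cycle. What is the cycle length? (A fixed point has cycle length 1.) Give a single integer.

Step 0: 11010
Step 1: G0=G2&G0=0&1=0 G1=NOT G2=NOT 0=1 G2=NOT G3=NOT 1=0 G3=(1+1>=1)=1 G4=NOT G0=NOT 1=0 -> 01010
Step 2: G0=G2&G0=0&0=0 G1=NOT G2=NOT 0=1 G2=NOT G3=NOT 1=0 G3=(1+0>=1)=1 G4=NOT G0=NOT 0=1 -> 01011
Step 3: G0=G2&G0=0&0=0 G1=NOT G2=NOT 0=1 G2=NOT G3=NOT 1=0 G3=(1+0>=1)=1 G4=NOT G0=NOT 0=1 -> 01011
State from step 3 equals state from step 2 -> cycle length 1

Answer: 1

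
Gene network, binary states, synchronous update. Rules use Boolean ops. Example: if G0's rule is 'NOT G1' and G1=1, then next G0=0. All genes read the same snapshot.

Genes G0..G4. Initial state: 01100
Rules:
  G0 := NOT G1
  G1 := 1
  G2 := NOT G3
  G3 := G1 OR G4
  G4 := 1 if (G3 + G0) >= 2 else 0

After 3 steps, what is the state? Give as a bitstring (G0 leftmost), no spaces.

Step 1: G0=NOT G1=NOT 1=0 G1=1(const) G2=NOT G3=NOT 0=1 G3=G1|G4=1|0=1 G4=(0+0>=2)=0 -> 01110
Step 2: G0=NOT G1=NOT 1=0 G1=1(const) G2=NOT G3=NOT 1=0 G3=G1|G4=1|0=1 G4=(1+0>=2)=0 -> 01010
Step 3: G0=NOT G1=NOT 1=0 G1=1(const) G2=NOT G3=NOT 1=0 G3=G1|G4=1|0=1 G4=(1+0>=2)=0 -> 01010

01010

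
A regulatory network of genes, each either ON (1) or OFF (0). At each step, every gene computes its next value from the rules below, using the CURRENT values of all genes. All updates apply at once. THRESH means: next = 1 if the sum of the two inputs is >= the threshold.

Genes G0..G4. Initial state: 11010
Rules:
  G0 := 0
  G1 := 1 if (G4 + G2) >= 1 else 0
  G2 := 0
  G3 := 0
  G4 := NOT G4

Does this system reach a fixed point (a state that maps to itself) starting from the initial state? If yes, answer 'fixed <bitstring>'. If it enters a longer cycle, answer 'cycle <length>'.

Answer: cycle 2

Derivation:
Step 0: 11010
Step 1: G0=0(const) G1=(0+0>=1)=0 G2=0(const) G3=0(const) G4=NOT G4=NOT 0=1 -> 00001
Step 2: G0=0(const) G1=(1+0>=1)=1 G2=0(const) G3=0(const) G4=NOT G4=NOT 1=0 -> 01000
Step 3: G0=0(const) G1=(0+0>=1)=0 G2=0(const) G3=0(const) G4=NOT G4=NOT 0=1 -> 00001
Cycle of length 2 starting at step 1 -> no fixed point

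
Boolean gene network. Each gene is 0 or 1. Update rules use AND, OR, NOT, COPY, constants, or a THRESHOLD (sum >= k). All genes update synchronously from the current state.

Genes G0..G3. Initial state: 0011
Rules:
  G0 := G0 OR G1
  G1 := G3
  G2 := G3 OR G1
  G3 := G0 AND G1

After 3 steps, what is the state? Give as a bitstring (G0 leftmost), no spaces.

Step 1: G0=G0|G1=0|0=0 G1=G3=1 G2=G3|G1=1|0=1 G3=G0&G1=0&0=0 -> 0110
Step 2: G0=G0|G1=0|1=1 G1=G3=0 G2=G3|G1=0|1=1 G3=G0&G1=0&1=0 -> 1010
Step 3: G0=G0|G1=1|0=1 G1=G3=0 G2=G3|G1=0|0=0 G3=G0&G1=1&0=0 -> 1000

1000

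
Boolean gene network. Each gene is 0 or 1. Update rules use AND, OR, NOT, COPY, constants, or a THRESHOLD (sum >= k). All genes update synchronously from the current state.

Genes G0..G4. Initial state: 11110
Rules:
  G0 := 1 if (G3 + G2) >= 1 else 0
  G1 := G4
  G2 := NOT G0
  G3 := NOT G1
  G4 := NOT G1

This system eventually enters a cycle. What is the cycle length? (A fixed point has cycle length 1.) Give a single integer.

Step 0: 11110
Step 1: G0=(1+1>=1)=1 G1=G4=0 G2=NOT G0=NOT 1=0 G3=NOT G1=NOT 1=0 G4=NOT G1=NOT 1=0 -> 10000
Step 2: G0=(0+0>=1)=0 G1=G4=0 G2=NOT G0=NOT 1=0 G3=NOT G1=NOT 0=1 G4=NOT G1=NOT 0=1 -> 00011
Step 3: G0=(1+0>=1)=1 G1=G4=1 G2=NOT G0=NOT 0=1 G3=NOT G1=NOT 0=1 G4=NOT G1=NOT 0=1 -> 11111
Step 4: G0=(1+1>=1)=1 G1=G4=1 G2=NOT G0=NOT 1=0 G3=NOT G1=NOT 1=0 G4=NOT G1=NOT 1=0 -> 11000
Step 5: G0=(0+0>=1)=0 G1=G4=0 G2=NOT G0=NOT 1=0 G3=NOT G1=NOT 1=0 G4=NOT G1=NOT 1=0 -> 00000
Step 6: G0=(0+0>=1)=0 G1=G4=0 G2=NOT G0=NOT 0=1 G3=NOT G1=NOT 0=1 G4=NOT G1=NOT 0=1 -> 00111
Step 7: G0=(1+1>=1)=1 G1=G4=1 G2=NOT G0=NOT 0=1 G3=NOT G1=NOT 0=1 G4=NOT G1=NOT 0=1 -> 11111
State from step 7 equals state from step 3 -> cycle length 4

Answer: 4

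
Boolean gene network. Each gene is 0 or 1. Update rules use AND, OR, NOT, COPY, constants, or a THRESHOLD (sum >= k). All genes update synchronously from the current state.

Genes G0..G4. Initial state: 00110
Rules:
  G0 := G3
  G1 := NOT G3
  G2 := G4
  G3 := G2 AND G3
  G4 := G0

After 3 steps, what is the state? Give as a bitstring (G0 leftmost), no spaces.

Step 1: G0=G3=1 G1=NOT G3=NOT 1=0 G2=G4=0 G3=G2&G3=1&1=1 G4=G0=0 -> 10010
Step 2: G0=G3=1 G1=NOT G3=NOT 1=0 G2=G4=0 G3=G2&G3=0&1=0 G4=G0=1 -> 10001
Step 3: G0=G3=0 G1=NOT G3=NOT 0=1 G2=G4=1 G3=G2&G3=0&0=0 G4=G0=1 -> 01101

01101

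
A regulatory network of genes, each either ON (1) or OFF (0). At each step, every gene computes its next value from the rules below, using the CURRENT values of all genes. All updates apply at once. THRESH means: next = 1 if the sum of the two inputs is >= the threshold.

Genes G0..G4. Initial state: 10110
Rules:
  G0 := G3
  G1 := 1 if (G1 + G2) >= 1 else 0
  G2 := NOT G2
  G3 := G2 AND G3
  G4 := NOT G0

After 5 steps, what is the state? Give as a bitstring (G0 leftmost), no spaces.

Step 1: G0=G3=1 G1=(0+1>=1)=1 G2=NOT G2=NOT 1=0 G3=G2&G3=1&1=1 G4=NOT G0=NOT 1=0 -> 11010
Step 2: G0=G3=1 G1=(1+0>=1)=1 G2=NOT G2=NOT 0=1 G3=G2&G3=0&1=0 G4=NOT G0=NOT 1=0 -> 11100
Step 3: G0=G3=0 G1=(1+1>=1)=1 G2=NOT G2=NOT 1=0 G3=G2&G3=1&0=0 G4=NOT G0=NOT 1=0 -> 01000
Step 4: G0=G3=0 G1=(1+0>=1)=1 G2=NOT G2=NOT 0=1 G3=G2&G3=0&0=0 G4=NOT G0=NOT 0=1 -> 01101
Step 5: G0=G3=0 G1=(1+1>=1)=1 G2=NOT G2=NOT 1=0 G3=G2&G3=1&0=0 G4=NOT G0=NOT 0=1 -> 01001

01001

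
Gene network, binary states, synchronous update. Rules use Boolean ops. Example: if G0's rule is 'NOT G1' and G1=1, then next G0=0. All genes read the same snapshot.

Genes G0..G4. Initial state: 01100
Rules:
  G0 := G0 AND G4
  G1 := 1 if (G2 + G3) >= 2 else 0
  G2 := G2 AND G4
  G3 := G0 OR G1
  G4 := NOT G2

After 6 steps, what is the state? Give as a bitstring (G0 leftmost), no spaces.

Step 1: G0=G0&G4=0&0=0 G1=(1+0>=2)=0 G2=G2&G4=1&0=0 G3=G0|G1=0|1=1 G4=NOT G2=NOT 1=0 -> 00010
Step 2: G0=G0&G4=0&0=0 G1=(0+1>=2)=0 G2=G2&G4=0&0=0 G3=G0|G1=0|0=0 G4=NOT G2=NOT 0=1 -> 00001
Step 3: G0=G0&G4=0&1=0 G1=(0+0>=2)=0 G2=G2&G4=0&1=0 G3=G0|G1=0|0=0 G4=NOT G2=NOT 0=1 -> 00001
Step 4: G0=G0&G4=0&1=0 G1=(0+0>=2)=0 G2=G2&G4=0&1=0 G3=G0|G1=0|0=0 G4=NOT G2=NOT 0=1 -> 00001
Step 5: G0=G0&G4=0&1=0 G1=(0+0>=2)=0 G2=G2&G4=0&1=0 G3=G0|G1=0|0=0 G4=NOT G2=NOT 0=1 -> 00001
Step 6: G0=G0&G4=0&1=0 G1=(0+0>=2)=0 G2=G2&G4=0&1=0 G3=G0|G1=0|0=0 G4=NOT G2=NOT 0=1 -> 00001

00001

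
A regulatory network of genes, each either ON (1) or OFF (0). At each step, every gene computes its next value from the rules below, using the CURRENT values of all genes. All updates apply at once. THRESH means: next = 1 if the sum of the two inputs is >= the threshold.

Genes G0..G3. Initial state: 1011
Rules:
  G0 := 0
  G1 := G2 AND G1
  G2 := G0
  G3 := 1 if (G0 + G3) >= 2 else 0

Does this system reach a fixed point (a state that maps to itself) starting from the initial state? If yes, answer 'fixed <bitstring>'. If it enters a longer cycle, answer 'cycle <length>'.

Step 0: 1011
Step 1: G0=0(const) G1=G2&G1=1&0=0 G2=G0=1 G3=(1+1>=2)=1 -> 0011
Step 2: G0=0(const) G1=G2&G1=1&0=0 G2=G0=0 G3=(0+1>=2)=0 -> 0000
Step 3: G0=0(const) G1=G2&G1=0&0=0 G2=G0=0 G3=(0+0>=2)=0 -> 0000
Fixed point reached at step 2: 0000

Answer: fixed 0000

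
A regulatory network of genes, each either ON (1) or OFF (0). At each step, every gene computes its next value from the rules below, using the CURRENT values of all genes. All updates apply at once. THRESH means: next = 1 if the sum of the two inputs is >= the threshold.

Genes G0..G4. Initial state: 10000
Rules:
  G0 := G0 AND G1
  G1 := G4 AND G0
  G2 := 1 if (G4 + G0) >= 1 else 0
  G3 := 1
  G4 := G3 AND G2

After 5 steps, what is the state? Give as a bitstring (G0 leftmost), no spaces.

Step 1: G0=G0&G1=1&0=0 G1=G4&G0=0&1=0 G2=(0+1>=1)=1 G3=1(const) G4=G3&G2=0&0=0 -> 00110
Step 2: G0=G0&G1=0&0=0 G1=G4&G0=0&0=0 G2=(0+0>=1)=0 G3=1(const) G4=G3&G2=1&1=1 -> 00011
Step 3: G0=G0&G1=0&0=0 G1=G4&G0=1&0=0 G2=(1+0>=1)=1 G3=1(const) G4=G3&G2=1&0=0 -> 00110
Step 4: G0=G0&G1=0&0=0 G1=G4&G0=0&0=0 G2=(0+0>=1)=0 G3=1(const) G4=G3&G2=1&1=1 -> 00011
Step 5: G0=G0&G1=0&0=0 G1=G4&G0=1&0=0 G2=(1+0>=1)=1 G3=1(const) G4=G3&G2=1&0=0 -> 00110

00110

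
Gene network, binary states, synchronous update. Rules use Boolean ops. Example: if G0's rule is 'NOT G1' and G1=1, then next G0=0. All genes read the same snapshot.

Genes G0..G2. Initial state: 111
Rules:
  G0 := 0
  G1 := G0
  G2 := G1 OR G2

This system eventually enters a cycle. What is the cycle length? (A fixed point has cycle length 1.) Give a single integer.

Step 0: 111
Step 1: G0=0(const) G1=G0=1 G2=G1|G2=1|1=1 -> 011
Step 2: G0=0(const) G1=G0=0 G2=G1|G2=1|1=1 -> 001
Step 3: G0=0(const) G1=G0=0 G2=G1|G2=0|1=1 -> 001
State from step 3 equals state from step 2 -> cycle length 1

Answer: 1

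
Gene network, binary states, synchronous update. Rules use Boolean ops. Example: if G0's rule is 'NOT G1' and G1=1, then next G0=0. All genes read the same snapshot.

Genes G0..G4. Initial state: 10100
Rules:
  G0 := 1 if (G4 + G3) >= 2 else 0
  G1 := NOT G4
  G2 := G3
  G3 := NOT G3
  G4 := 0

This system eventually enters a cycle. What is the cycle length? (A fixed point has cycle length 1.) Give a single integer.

Answer: 2

Derivation:
Step 0: 10100
Step 1: G0=(0+0>=2)=0 G1=NOT G4=NOT 0=1 G2=G3=0 G3=NOT G3=NOT 0=1 G4=0(const) -> 01010
Step 2: G0=(0+1>=2)=0 G1=NOT G4=NOT 0=1 G2=G3=1 G3=NOT G3=NOT 1=0 G4=0(const) -> 01100
Step 3: G0=(0+0>=2)=0 G1=NOT G4=NOT 0=1 G2=G3=0 G3=NOT G3=NOT 0=1 G4=0(const) -> 01010
State from step 3 equals state from step 1 -> cycle length 2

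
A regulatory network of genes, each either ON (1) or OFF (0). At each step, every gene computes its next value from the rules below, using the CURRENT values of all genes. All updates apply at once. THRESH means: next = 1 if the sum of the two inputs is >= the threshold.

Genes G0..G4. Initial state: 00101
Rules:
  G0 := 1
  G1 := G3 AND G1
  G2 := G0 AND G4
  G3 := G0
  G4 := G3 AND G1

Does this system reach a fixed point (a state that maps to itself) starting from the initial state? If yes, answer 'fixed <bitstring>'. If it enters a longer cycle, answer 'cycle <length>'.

Step 0: 00101
Step 1: G0=1(const) G1=G3&G1=0&0=0 G2=G0&G4=0&1=0 G3=G0=0 G4=G3&G1=0&0=0 -> 10000
Step 2: G0=1(const) G1=G3&G1=0&0=0 G2=G0&G4=1&0=0 G3=G0=1 G4=G3&G1=0&0=0 -> 10010
Step 3: G0=1(const) G1=G3&G1=1&0=0 G2=G0&G4=1&0=0 G3=G0=1 G4=G3&G1=1&0=0 -> 10010
Fixed point reached at step 2: 10010

Answer: fixed 10010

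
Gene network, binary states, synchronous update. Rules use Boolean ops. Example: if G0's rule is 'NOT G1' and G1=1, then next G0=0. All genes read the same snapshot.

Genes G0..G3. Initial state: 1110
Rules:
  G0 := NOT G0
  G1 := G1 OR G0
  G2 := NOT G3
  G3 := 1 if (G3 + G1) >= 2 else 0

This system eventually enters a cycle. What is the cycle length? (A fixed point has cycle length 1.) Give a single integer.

Step 0: 1110
Step 1: G0=NOT G0=NOT 1=0 G1=G1|G0=1|1=1 G2=NOT G3=NOT 0=1 G3=(0+1>=2)=0 -> 0110
Step 2: G0=NOT G0=NOT 0=1 G1=G1|G0=1|0=1 G2=NOT G3=NOT 0=1 G3=(0+1>=2)=0 -> 1110
State from step 2 equals state from step 0 -> cycle length 2

Answer: 2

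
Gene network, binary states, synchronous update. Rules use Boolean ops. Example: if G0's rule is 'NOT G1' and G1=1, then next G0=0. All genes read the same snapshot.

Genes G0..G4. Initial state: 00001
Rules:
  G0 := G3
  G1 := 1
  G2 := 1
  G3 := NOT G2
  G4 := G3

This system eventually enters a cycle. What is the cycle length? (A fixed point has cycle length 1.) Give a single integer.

Step 0: 00001
Step 1: G0=G3=0 G1=1(const) G2=1(const) G3=NOT G2=NOT 0=1 G4=G3=0 -> 01110
Step 2: G0=G3=1 G1=1(const) G2=1(const) G3=NOT G2=NOT 1=0 G4=G3=1 -> 11101
Step 3: G0=G3=0 G1=1(const) G2=1(const) G3=NOT G2=NOT 1=0 G4=G3=0 -> 01100
Step 4: G0=G3=0 G1=1(const) G2=1(const) G3=NOT G2=NOT 1=0 G4=G3=0 -> 01100
State from step 4 equals state from step 3 -> cycle length 1

Answer: 1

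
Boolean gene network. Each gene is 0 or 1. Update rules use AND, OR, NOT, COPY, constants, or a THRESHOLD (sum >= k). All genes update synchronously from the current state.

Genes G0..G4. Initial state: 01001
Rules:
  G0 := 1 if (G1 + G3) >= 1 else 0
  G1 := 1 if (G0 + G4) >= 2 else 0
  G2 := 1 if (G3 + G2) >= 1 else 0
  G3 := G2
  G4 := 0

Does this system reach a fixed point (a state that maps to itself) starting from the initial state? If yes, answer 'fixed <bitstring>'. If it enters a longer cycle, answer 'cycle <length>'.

Answer: fixed 00000

Derivation:
Step 0: 01001
Step 1: G0=(1+0>=1)=1 G1=(0+1>=2)=0 G2=(0+0>=1)=0 G3=G2=0 G4=0(const) -> 10000
Step 2: G0=(0+0>=1)=0 G1=(1+0>=2)=0 G2=(0+0>=1)=0 G3=G2=0 G4=0(const) -> 00000
Step 3: G0=(0+0>=1)=0 G1=(0+0>=2)=0 G2=(0+0>=1)=0 G3=G2=0 G4=0(const) -> 00000
Fixed point reached at step 2: 00000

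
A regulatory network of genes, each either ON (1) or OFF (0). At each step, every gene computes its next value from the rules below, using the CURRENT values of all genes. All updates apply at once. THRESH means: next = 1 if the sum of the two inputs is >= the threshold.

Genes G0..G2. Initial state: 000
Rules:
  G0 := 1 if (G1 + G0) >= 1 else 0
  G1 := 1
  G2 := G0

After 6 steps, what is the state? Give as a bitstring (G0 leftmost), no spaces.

Step 1: G0=(0+0>=1)=0 G1=1(const) G2=G0=0 -> 010
Step 2: G0=(1+0>=1)=1 G1=1(const) G2=G0=0 -> 110
Step 3: G0=(1+1>=1)=1 G1=1(const) G2=G0=1 -> 111
Step 4: G0=(1+1>=1)=1 G1=1(const) G2=G0=1 -> 111
Step 5: G0=(1+1>=1)=1 G1=1(const) G2=G0=1 -> 111
Step 6: G0=(1+1>=1)=1 G1=1(const) G2=G0=1 -> 111

111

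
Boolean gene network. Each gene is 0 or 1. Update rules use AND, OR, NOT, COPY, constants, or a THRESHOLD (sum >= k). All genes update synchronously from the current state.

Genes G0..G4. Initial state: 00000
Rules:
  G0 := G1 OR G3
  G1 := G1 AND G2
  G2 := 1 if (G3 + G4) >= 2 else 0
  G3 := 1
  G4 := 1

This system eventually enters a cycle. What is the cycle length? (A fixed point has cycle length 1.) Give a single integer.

Answer: 1

Derivation:
Step 0: 00000
Step 1: G0=G1|G3=0|0=0 G1=G1&G2=0&0=0 G2=(0+0>=2)=0 G3=1(const) G4=1(const) -> 00011
Step 2: G0=G1|G3=0|1=1 G1=G1&G2=0&0=0 G2=(1+1>=2)=1 G3=1(const) G4=1(const) -> 10111
Step 3: G0=G1|G3=0|1=1 G1=G1&G2=0&1=0 G2=(1+1>=2)=1 G3=1(const) G4=1(const) -> 10111
State from step 3 equals state from step 2 -> cycle length 1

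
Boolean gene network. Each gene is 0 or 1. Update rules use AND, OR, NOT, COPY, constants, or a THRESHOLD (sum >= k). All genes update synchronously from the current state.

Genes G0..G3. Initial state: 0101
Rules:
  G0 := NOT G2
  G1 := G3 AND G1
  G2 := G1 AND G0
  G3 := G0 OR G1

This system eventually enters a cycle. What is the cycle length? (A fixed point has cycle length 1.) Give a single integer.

Step 0: 0101
Step 1: G0=NOT G2=NOT 0=1 G1=G3&G1=1&1=1 G2=G1&G0=1&0=0 G3=G0|G1=0|1=1 -> 1101
Step 2: G0=NOT G2=NOT 0=1 G1=G3&G1=1&1=1 G2=G1&G0=1&1=1 G3=G0|G1=1|1=1 -> 1111
Step 3: G0=NOT G2=NOT 1=0 G1=G3&G1=1&1=1 G2=G1&G0=1&1=1 G3=G0|G1=1|1=1 -> 0111
Step 4: G0=NOT G2=NOT 1=0 G1=G3&G1=1&1=1 G2=G1&G0=1&0=0 G3=G0|G1=0|1=1 -> 0101
State from step 4 equals state from step 0 -> cycle length 4

Answer: 4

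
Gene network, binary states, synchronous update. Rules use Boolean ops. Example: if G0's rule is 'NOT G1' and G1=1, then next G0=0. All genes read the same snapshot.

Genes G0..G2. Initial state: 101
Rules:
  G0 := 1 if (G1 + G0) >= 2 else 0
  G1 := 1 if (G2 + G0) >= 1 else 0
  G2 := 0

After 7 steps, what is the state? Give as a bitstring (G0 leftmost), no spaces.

Step 1: G0=(0+1>=2)=0 G1=(1+1>=1)=1 G2=0(const) -> 010
Step 2: G0=(1+0>=2)=0 G1=(0+0>=1)=0 G2=0(const) -> 000
Step 3: G0=(0+0>=2)=0 G1=(0+0>=1)=0 G2=0(const) -> 000
Step 4: G0=(0+0>=2)=0 G1=(0+0>=1)=0 G2=0(const) -> 000
Step 5: G0=(0+0>=2)=0 G1=(0+0>=1)=0 G2=0(const) -> 000
Step 6: G0=(0+0>=2)=0 G1=(0+0>=1)=0 G2=0(const) -> 000
Step 7: G0=(0+0>=2)=0 G1=(0+0>=1)=0 G2=0(const) -> 000

000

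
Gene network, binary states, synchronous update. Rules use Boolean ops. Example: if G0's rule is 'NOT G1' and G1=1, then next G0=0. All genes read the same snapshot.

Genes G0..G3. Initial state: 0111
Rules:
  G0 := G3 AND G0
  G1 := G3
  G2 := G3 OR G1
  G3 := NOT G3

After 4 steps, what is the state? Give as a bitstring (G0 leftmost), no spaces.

Step 1: G0=G3&G0=1&0=0 G1=G3=1 G2=G3|G1=1|1=1 G3=NOT G3=NOT 1=0 -> 0110
Step 2: G0=G3&G0=0&0=0 G1=G3=0 G2=G3|G1=0|1=1 G3=NOT G3=NOT 0=1 -> 0011
Step 3: G0=G3&G0=1&0=0 G1=G3=1 G2=G3|G1=1|0=1 G3=NOT G3=NOT 1=0 -> 0110
Step 4: G0=G3&G0=0&0=0 G1=G3=0 G2=G3|G1=0|1=1 G3=NOT G3=NOT 0=1 -> 0011

0011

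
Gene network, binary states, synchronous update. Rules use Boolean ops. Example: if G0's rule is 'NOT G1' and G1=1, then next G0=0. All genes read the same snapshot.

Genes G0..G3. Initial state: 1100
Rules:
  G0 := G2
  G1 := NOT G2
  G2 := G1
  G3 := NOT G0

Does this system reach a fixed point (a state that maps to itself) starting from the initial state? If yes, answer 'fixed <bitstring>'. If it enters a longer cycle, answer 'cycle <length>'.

Answer: cycle 4

Derivation:
Step 0: 1100
Step 1: G0=G2=0 G1=NOT G2=NOT 0=1 G2=G1=1 G3=NOT G0=NOT 1=0 -> 0110
Step 2: G0=G2=1 G1=NOT G2=NOT 1=0 G2=G1=1 G3=NOT G0=NOT 0=1 -> 1011
Step 3: G0=G2=1 G1=NOT G2=NOT 1=0 G2=G1=0 G3=NOT G0=NOT 1=0 -> 1000
Step 4: G0=G2=0 G1=NOT G2=NOT 0=1 G2=G1=0 G3=NOT G0=NOT 1=0 -> 0100
Step 5: G0=G2=0 G1=NOT G2=NOT 0=1 G2=G1=1 G3=NOT G0=NOT 0=1 -> 0111
Step 6: G0=G2=1 G1=NOT G2=NOT 1=0 G2=G1=1 G3=NOT G0=NOT 0=1 -> 1011
Cycle of length 4 starting at step 2 -> no fixed point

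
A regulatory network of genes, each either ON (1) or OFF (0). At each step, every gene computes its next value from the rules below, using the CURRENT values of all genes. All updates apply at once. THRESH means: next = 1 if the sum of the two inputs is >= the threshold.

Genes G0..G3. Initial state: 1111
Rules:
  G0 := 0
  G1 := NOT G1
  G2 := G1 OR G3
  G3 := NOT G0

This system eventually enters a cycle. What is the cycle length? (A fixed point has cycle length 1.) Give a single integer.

Answer: 2

Derivation:
Step 0: 1111
Step 1: G0=0(const) G1=NOT G1=NOT 1=0 G2=G1|G3=1|1=1 G3=NOT G0=NOT 1=0 -> 0010
Step 2: G0=0(const) G1=NOT G1=NOT 0=1 G2=G1|G3=0|0=0 G3=NOT G0=NOT 0=1 -> 0101
Step 3: G0=0(const) G1=NOT G1=NOT 1=0 G2=G1|G3=1|1=1 G3=NOT G0=NOT 0=1 -> 0011
Step 4: G0=0(const) G1=NOT G1=NOT 0=1 G2=G1|G3=0|1=1 G3=NOT G0=NOT 0=1 -> 0111
Step 5: G0=0(const) G1=NOT G1=NOT 1=0 G2=G1|G3=1|1=1 G3=NOT G0=NOT 0=1 -> 0011
State from step 5 equals state from step 3 -> cycle length 2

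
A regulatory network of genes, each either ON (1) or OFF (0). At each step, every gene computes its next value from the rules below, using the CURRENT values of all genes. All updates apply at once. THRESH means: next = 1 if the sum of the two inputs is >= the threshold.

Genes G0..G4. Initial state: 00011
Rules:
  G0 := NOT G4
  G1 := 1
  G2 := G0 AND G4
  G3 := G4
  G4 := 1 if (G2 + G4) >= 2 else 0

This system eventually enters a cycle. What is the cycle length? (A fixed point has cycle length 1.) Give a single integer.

Answer: 1

Derivation:
Step 0: 00011
Step 1: G0=NOT G4=NOT 1=0 G1=1(const) G2=G0&G4=0&1=0 G3=G4=1 G4=(0+1>=2)=0 -> 01010
Step 2: G0=NOT G4=NOT 0=1 G1=1(const) G2=G0&G4=0&0=0 G3=G4=0 G4=(0+0>=2)=0 -> 11000
Step 3: G0=NOT G4=NOT 0=1 G1=1(const) G2=G0&G4=1&0=0 G3=G4=0 G4=(0+0>=2)=0 -> 11000
State from step 3 equals state from step 2 -> cycle length 1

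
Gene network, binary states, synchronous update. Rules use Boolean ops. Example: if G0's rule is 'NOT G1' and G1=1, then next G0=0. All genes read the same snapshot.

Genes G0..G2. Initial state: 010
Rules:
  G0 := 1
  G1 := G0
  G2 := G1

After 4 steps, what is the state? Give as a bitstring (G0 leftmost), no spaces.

Step 1: G0=1(const) G1=G0=0 G2=G1=1 -> 101
Step 2: G0=1(const) G1=G0=1 G2=G1=0 -> 110
Step 3: G0=1(const) G1=G0=1 G2=G1=1 -> 111
Step 4: G0=1(const) G1=G0=1 G2=G1=1 -> 111

111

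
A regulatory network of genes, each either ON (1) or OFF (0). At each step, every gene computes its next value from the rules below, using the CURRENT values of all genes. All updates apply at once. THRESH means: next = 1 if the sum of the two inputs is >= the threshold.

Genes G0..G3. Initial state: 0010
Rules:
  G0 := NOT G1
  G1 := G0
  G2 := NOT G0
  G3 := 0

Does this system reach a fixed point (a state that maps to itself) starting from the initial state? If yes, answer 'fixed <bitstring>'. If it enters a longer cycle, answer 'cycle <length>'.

Answer: cycle 4

Derivation:
Step 0: 0010
Step 1: G0=NOT G1=NOT 0=1 G1=G0=0 G2=NOT G0=NOT 0=1 G3=0(const) -> 1010
Step 2: G0=NOT G1=NOT 0=1 G1=G0=1 G2=NOT G0=NOT 1=0 G3=0(const) -> 1100
Step 3: G0=NOT G1=NOT 1=0 G1=G0=1 G2=NOT G0=NOT 1=0 G3=0(const) -> 0100
Step 4: G0=NOT G1=NOT 1=0 G1=G0=0 G2=NOT G0=NOT 0=1 G3=0(const) -> 0010
Cycle of length 4 starting at step 0 -> no fixed point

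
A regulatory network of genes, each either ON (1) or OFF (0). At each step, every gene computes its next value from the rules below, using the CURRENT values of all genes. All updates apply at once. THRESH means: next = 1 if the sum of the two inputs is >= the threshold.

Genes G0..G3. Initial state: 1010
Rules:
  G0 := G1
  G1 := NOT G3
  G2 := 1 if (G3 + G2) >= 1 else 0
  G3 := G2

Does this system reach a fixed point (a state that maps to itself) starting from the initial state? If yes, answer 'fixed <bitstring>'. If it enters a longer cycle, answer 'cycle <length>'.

Answer: fixed 0011

Derivation:
Step 0: 1010
Step 1: G0=G1=0 G1=NOT G3=NOT 0=1 G2=(0+1>=1)=1 G3=G2=1 -> 0111
Step 2: G0=G1=1 G1=NOT G3=NOT 1=0 G2=(1+1>=1)=1 G3=G2=1 -> 1011
Step 3: G0=G1=0 G1=NOT G3=NOT 1=0 G2=(1+1>=1)=1 G3=G2=1 -> 0011
Step 4: G0=G1=0 G1=NOT G3=NOT 1=0 G2=(1+1>=1)=1 G3=G2=1 -> 0011
Fixed point reached at step 3: 0011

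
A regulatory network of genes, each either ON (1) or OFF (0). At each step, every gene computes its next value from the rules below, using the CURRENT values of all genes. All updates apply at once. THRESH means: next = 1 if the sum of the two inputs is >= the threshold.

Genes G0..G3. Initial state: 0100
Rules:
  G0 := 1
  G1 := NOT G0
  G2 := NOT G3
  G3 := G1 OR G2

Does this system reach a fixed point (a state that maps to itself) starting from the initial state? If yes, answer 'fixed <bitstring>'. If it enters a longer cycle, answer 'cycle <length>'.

Step 0: 0100
Step 1: G0=1(const) G1=NOT G0=NOT 0=1 G2=NOT G3=NOT 0=1 G3=G1|G2=1|0=1 -> 1111
Step 2: G0=1(const) G1=NOT G0=NOT 1=0 G2=NOT G3=NOT 1=0 G3=G1|G2=1|1=1 -> 1001
Step 3: G0=1(const) G1=NOT G0=NOT 1=0 G2=NOT G3=NOT 1=0 G3=G1|G2=0|0=0 -> 1000
Step 4: G0=1(const) G1=NOT G0=NOT 1=0 G2=NOT G3=NOT 0=1 G3=G1|G2=0|0=0 -> 1010
Step 5: G0=1(const) G1=NOT G0=NOT 1=0 G2=NOT G3=NOT 0=1 G3=G1|G2=0|1=1 -> 1011
Step 6: G0=1(const) G1=NOT G0=NOT 1=0 G2=NOT G3=NOT 1=0 G3=G1|G2=0|1=1 -> 1001
Cycle of length 4 starting at step 2 -> no fixed point

Answer: cycle 4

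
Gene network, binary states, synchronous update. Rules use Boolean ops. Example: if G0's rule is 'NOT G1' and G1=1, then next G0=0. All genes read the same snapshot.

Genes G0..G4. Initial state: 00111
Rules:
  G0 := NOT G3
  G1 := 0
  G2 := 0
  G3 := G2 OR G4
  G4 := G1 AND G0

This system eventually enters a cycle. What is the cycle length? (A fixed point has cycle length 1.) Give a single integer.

Answer: 1

Derivation:
Step 0: 00111
Step 1: G0=NOT G3=NOT 1=0 G1=0(const) G2=0(const) G3=G2|G4=1|1=1 G4=G1&G0=0&0=0 -> 00010
Step 2: G0=NOT G3=NOT 1=0 G1=0(const) G2=0(const) G3=G2|G4=0|0=0 G4=G1&G0=0&0=0 -> 00000
Step 3: G0=NOT G3=NOT 0=1 G1=0(const) G2=0(const) G3=G2|G4=0|0=0 G4=G1&G0=0&0=0 -> 10000
Step 4: G0=NOT G3=NOT 0=1 G1=0(const) G2=0(const) G3=G2|G4=0|0=0 G4=G1&G0=0&1=0 -> 10000
State from step 4 equals state from step 3 -> cycle length 1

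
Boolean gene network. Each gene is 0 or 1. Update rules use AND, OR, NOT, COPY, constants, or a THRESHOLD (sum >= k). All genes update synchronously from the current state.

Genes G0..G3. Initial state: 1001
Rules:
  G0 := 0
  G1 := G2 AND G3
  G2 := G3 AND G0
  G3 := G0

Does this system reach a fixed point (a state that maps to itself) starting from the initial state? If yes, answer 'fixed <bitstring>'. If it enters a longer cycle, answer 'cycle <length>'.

Answer: fixed 0000

Derivation:
Step 0: 1001
Step 1: G0=0(const) G1=G2&G3=0&1=0 G2=G3&G0=1&1=1 G3=G0=1 -> 0011
Step 2: G0=0(const) G1=G2&G3=1&1=1 G2=G3&G0=1&0=0 G3=G0=0 -> 0100
Step 3: G0=0(const) G1=G2&G3=0&0=0 G2=G3&G0=0&0=0 G3=G0=0 -> 0000
Step 4: G0=0(const) G1=G2&G3=0&0=0 G2=G3&G0=0&0=0 G3=G0=0 -> 0000
Fixed point reached at step 3: 0000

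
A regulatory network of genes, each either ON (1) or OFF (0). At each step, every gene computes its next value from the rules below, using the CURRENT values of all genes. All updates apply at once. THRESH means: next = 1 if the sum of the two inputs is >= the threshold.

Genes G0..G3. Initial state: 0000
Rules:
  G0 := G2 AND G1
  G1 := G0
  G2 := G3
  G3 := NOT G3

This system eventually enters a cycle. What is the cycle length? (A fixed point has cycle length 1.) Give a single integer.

Answer: 2

Derivation:
Step 0: 0000
Step 1: G0=G2&G1=0&0=0 G1=G0=0 G2=G3=0 G3=NOT G3=NOT 0=1 -> 0001
Step 2: G0=G2&G1=0&0=0 G1=G0=0 G2=G3=1 G3=NOT G3=NOT 1=0 -> 0010
Step 3: G0=G2&G1=1&0=0 G1=G0=0 G2=G3=0 G3=NOT G3=NOT 0=1 -> 0001
State from step 3 equals state from step 1 -> cycle length 2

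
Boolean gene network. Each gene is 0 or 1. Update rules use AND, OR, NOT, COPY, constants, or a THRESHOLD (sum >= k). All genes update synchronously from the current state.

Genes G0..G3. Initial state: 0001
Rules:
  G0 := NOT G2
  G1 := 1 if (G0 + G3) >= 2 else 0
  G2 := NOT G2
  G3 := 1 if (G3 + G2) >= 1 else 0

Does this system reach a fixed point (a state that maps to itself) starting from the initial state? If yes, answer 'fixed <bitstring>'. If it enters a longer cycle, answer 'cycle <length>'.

Answer: cycle 2

Derivation:
Step 0: 0001
Step 1: G0=NOT G2=NOT 0=1 G1=(0+1>=2)=0 G2=NOT G2=NOT 0=1 G3=(1+0>=1)=1 -> 1011
Step 2: G0=NOT G2=NOT 1=0 G1=(1+1>=2)=1 G2=NOT G2=NOT 1=0 G3=(1+1>=1)=1 -> 0101
Step 3: G0=NOT G2=NOT 0=1 G1=(0+1>=2)=0 G2=NOT G2=NOT 0=1 G3=(1+0>=1)=1 -> 1011
Cycle of length 2 starting at step 1 -> no fixed point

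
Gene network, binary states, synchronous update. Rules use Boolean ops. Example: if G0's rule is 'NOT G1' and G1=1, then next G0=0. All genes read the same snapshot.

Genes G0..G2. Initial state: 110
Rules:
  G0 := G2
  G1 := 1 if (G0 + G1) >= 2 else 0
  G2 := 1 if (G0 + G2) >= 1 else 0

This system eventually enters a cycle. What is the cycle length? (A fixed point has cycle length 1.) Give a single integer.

Step 0: 110
Step 1: G0=G2=0 G1=(1+1>=2)=1 G2=(1+0>=1)=1 -> 011
Step 2: G0=G2=1 G1=(0+1>=2)=0 G2=(0+1>=1)=1 -> 101
Step 3: G0=G2=1 G1=(1+0>=2)=0 G2=(1+1>=1)=1 -> 101
State from step 3 equals state from step 2 -> cycle length 1

Answer: 1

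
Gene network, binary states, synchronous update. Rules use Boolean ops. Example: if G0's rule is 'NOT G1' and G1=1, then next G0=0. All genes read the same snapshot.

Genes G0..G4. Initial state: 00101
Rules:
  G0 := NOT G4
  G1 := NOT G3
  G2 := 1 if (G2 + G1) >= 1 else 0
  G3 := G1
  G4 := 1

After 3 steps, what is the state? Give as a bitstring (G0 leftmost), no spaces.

Step 1: G0=NOT G4=NOT 1=0 G1=NOT G3=NOT 0=1 G2=(1+0>=1)=1 G3=G1=0 G4=1(const) -> 01101
Step 2: G0=NOT G4=NOT 1=0 G1=NOT G3=NOT 0=1 G2=(1+1>=1)=1 G3=G1=1 G4=1(const) -> 01111
Step 3: G0=NOT G4=NOT 1=0 G1=NOT G3=NOT 1=0 G2=(1+1>=1)=1 G3=G1=1 G4=1(const) -> 00111

00111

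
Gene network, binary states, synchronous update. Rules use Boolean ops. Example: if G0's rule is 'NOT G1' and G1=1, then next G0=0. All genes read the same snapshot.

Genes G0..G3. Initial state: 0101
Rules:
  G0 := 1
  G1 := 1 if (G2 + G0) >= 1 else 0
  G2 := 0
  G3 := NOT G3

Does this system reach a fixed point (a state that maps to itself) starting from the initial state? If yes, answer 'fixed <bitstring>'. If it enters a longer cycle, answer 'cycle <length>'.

Answer: cycle 2

Derivation:
Step 0: 0101
Step 1: G0=1(const) G1=(0+0>=1)=0 G2=0(const) G3=NOT G3=NOT 1=0 -> 1000
Step 2: G0=1(const) G1=(0+1>=1)=1 G2=0(const) G3=NOT G3=NOT 0=1 -> 1101
Step 3: G0=1(const) G1=(0+1>=1)=1 G2=0(const) G3=NOT G3=NOT 1=0 -> 1100
Step 4: G0=1(const) G1=(0+1>=1)=1 G2=0(const) G3=NOT G3=NOT 0=1 -> 1101
Cycle of length 2 starting at step 2 -> no fixed point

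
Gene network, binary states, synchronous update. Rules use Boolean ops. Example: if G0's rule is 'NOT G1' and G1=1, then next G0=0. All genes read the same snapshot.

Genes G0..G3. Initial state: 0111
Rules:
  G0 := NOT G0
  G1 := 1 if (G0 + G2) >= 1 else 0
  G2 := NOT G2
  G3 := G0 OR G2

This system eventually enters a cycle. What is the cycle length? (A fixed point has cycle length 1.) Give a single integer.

Step 0: 0111
Step 1: G0=NOT G0=NOT 0=1 G1=(0+1>=1)=1 G2=NOT G2=NOT 1=0 G3=G0|G2=0|1=1 -> 1101
Step 2: G0=NOT G0=NOT 1=0 G1=(1+0>=1)=1 G2=NOT G2=NOT 0=1 G3=G0|G2=1|0=1 -> 0111
State from step 2 equals state from step 0 -> cycle length 2

Answer: 2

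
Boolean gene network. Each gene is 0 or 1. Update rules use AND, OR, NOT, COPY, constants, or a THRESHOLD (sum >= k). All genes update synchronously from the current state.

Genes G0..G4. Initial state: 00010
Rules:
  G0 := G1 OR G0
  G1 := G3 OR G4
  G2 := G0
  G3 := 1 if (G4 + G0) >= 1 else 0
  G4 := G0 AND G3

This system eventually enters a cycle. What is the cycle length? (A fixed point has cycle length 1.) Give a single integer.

Step 0: 00010
Step 1: G0=G1|G0=0|0=0 G1=G3|G4=1|0=1 G2=G0=0 G3=(0+0>=1)=0 G4=G0&G3=0&1=0 -> 01000
Step 2: G0=G1|G0=1|0=1 G1=G3|G4=0|0=0 G2=G0=0 G3=(0+0>=1)=0 G4=G0&G3=0&0=0 -> 10000
Step 3: G0=G1|G0=0|1=1 G1=G3|G4=0|0=0 G2=G0=1 G3=(0+1>=1)=1 G4=G0&G3=1&0=0 -> 10110
Step 4: G0=G1|G0=0|1=1 G1=G3|G4=1|0=1 G2=G0=1 G3=(0+1>=1)=1 G4=G0&G3=1&1=1 -> 11111
Step 5: G0=G1|G0=1|1=1 G1=G3|G4=1|1=1 G2=G0=1 G3=(1+1>=1)=1 G4=G0&G3=1&1=1 -> 11111
State from step 5 equals state from step 4 -> cycle length 1

Answer: 1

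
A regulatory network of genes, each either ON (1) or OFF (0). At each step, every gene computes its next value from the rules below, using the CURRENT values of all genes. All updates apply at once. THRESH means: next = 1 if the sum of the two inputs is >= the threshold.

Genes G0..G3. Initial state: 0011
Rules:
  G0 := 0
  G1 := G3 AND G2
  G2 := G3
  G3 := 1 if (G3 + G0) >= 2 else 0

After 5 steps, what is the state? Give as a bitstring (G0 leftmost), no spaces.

Step 1: G0=0(const) G1=G3&G2=1&1=1 G2=G3=1 G3=(1+0>=2)=0 -> 0110
Step 2: G0=0(const) G1=G3&G2=0&1=0 G2=G3=0 G3=(0+0>=2)=0 -> 0000
Step 3: G0=0(const) G1=G3&G2=0&0=0 G2=G3=0 G3=(0+0>=2)=0 -> 0000
Step 4: G0=0(const) G1=G3&G2=0&0=0 G2=G3=0 G3=(0+0>=2)=0 -> 0000
Step 5: G0=0(const) G1=G3&G2=0&0=0 G2=G3=0 G3=(0+0>=2)=0 -> 0000

0000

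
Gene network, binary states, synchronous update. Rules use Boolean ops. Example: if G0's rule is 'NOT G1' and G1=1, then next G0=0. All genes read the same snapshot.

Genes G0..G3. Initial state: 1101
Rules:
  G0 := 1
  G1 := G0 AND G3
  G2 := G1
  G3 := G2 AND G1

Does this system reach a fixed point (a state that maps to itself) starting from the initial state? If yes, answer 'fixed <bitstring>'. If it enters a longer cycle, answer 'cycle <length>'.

Answer: fixed 1000

Derivation:
Step 0: 1101
Step 1: G0=1(const) G1=G0&G3=1&1=1 G2=G1=1 G3=G2&G1=0&1=0 -> 1110
Step 2: G0=1(const) G1=G0&G3=1&0=0 G2=G1=1 G3=G2&G1=1&1=1 -> 1011
Step 3: G0=1(const) G1=G0&G3=1&1=1 G2=G1=0 G3=G2&G1=1&0=0 -> 1100
Step 4: G0=1(const) G1=G0&G3=1&0=0 G2=G1=1 G3=G2&G1=0&1=0 -> 1010
Step 5: G0=1(const) G1=G0&G3=1&0=0 G2=G1=0 G3=G2&G1=1&0=0 -> 1000
Step 6: G0=1(const) G1=G0&G3=1&0=0 G2=G1=0 G3=G2&G1=0&0=0 -> 1000
Fixed point reached at step 5: 1000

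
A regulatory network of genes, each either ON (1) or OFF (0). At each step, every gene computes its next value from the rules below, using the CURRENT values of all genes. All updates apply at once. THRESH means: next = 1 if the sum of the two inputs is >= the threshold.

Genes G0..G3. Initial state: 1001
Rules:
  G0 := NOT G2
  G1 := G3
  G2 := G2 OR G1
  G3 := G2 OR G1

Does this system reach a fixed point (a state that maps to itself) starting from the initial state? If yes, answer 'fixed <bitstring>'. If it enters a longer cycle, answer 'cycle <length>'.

Step 0: 1001
Step 1: G0=NOT G2=NOT 0=1 G1=G3=1 G2=G2|G1=0|0=0 G3=G2|G1=0|0=0 -> 1100
Step 2: G0=NOT G2=NOT 0=1 G1=G3=0 G2=G2|G1=0|1=1 G3=G2|G1=0|1=1 -> 1011
Step 3: G0=NOT G2=NOT 1=0 G1=G3=1 G2=G2|G1=1|0=1 G3=G2|G1=1|0=1 -> 0111
Step 4: G0=NOT G2=NOT 1=0 G1=G3=1 G2=G2|G1=1|1=1 G3=G2|G1=1|1=1 -> 0111
Fixed point reached at step 3: 0111

Answer: fixed 0111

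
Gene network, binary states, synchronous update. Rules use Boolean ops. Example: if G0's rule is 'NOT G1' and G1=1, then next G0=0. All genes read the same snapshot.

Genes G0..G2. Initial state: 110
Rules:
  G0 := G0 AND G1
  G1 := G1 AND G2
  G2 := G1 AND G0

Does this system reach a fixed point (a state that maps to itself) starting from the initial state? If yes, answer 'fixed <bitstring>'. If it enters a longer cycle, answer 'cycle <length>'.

Answer: fixed 000

Derivation:
Step 0: 110
Step 1: G0=G0&G1=1&1=1 G1=G1&G2=1&0=0 G2=G1&G0=1&1=1 -> 101
Step 2: G0=G0&G1=1&0=0 G1=G1&G2=0&1=0 G2=G1&G0=0&1=0 -> 000
Step 3: G0=G0&G1=0&0=0 G1=G1&G2=0&0=0 G2=G1&G0=0&0=0 -> 000
Fixed point reached at step 2: 000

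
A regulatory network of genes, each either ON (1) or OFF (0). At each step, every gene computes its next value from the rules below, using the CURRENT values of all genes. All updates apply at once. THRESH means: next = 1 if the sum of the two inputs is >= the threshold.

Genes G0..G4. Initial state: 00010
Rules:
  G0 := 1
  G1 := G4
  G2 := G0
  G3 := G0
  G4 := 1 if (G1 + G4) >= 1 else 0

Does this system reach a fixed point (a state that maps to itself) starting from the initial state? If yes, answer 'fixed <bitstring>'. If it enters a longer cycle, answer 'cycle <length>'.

Step 0: 00010
Step 1: G0=1(const) G1=G4=0 G2=G0=0 G3=G0=0 G4=(0+0>=1)=0 -> 10000
Step 2: G0=1(const) G1=G4=0 G2=G0=1 G3=G0=1 G4=(0+0>=1)=0 -> 10110
Step 3: G0=1(const) G1=G4=0 G2=G0=1 G3=G0=1 G4=(0+0>=1)=0 -> 10110
Fixed point reached at step 2: 10110

Answer: fixed 10110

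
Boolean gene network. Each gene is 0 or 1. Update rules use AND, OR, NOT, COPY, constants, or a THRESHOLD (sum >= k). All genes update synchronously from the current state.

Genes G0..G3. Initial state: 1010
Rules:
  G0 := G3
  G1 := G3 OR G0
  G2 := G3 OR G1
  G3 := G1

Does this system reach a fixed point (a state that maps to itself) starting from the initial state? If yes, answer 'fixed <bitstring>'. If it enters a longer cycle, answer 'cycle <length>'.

Answer: fixed 1111

Derivation:
Step 0: 1010
Step 1: G0=G3=0 G1=G3|G0=0|1=1 G2=G3|G1=0|0=0 G3=G1=0 -> 0100
Step 2: G0=G3=0 G1=G3|G0=0|0=0 G2=G3|G1=0|1=1 G3=G1=1 -> 0011
Step 3: G0=G3=1 G1=G3|G0=1|0=1 G2=G3|G1=1|0=1 G3=G1=0 -> 1110
Step 4: G0=G3=0 G1=G3|G0=0|1=1 G2=G3|G1=0|1=1 G3=G1=1 -> 0111
Step 5: G0=G3=1 G1=G3|G0=1|0=1 G2=G3|G1=1|1=1 G3=G1=1 -> 1111
Step 6: G0=G3=1 G1=G3|G0=1|1=1 G2=G3|G1=1|1=1 G3=G1=1 -> 1111
Fixed point reached at step 5: 1111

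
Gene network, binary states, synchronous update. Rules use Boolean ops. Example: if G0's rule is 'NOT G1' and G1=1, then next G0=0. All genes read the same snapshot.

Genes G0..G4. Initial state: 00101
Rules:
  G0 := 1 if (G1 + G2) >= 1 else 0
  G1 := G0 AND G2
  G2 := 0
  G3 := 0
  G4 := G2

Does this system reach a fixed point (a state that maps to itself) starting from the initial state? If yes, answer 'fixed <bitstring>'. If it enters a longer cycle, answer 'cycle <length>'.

Step 0: 00101
Step 1: G0=(0+1>=1)=1 G1=G0&G2=0&1=0 G2=0(const) G3=0(const) G4=G2=1 -> 10001
Step 2: G0=(0+0>=1)=0 G1=G0&G2=1&0=0 G2=0(const) G3=0(const) G4=G2=0 -> 00000
Step 3: G0=(0+0>=1)=0 G1=G0&G2=0&0=0 G2=0(const) G3=0(const) G4=G2=0 -> 00000
Fixed point reached at step 2: 00000

Answer: fixed 00000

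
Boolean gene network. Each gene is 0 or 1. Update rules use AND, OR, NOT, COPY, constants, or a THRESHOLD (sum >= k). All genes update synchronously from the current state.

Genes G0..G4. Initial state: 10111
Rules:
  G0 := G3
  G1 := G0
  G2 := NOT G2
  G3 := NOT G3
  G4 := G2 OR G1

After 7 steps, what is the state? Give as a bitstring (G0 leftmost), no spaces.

Step 1: G0=G3=1 G1=G0=1 G2=NOT G2=NOT 1=0 G3=NOT G3=NOT 1=0 G4=G2|G1=1|0=1 -> 11001
Step 2: G0=G3=0 G1=G0=1 G2=NOT G2=NOT 0=1 G3=NOT G3=NOT 0=1 G4=G2|G1=0|1=1 -> 01111
Step 3: G0=G3=1 G1=G0=0 G2=NOT G2=NOT 1=0 G3=NOT G3=NOT 1=0 G4=G2|G1=1|1=1 -> 10001
Step 4: G0=G3=0 G1=G0=1 G2=NOT G2=NOT 0=1 G3=NOT G3=NOT 0=1 G4=G2|G1=0|0=0 -> 01110
Step 5: G0=G3=1 G1=G0=0 G2=NOT G2=NOT 1=0 G3=NOT G3=NOT 1=0 G4=G2|G1=1|1=1 -> 10001
Step 6: G0=G3=0 G1=G0=1 G2=NOT G2=NOT 0=1 G3=NOT G3=NOT 0=1 G4=G2|G1=0|0=0 -> 01110
Step 7: G0=G3=1 G1=G0=0 G2=NOT G2=NOT 1=0 G3=NOT G3=NOT 1=0 G4=G2|G1=1|1=1 -> 10001

10001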